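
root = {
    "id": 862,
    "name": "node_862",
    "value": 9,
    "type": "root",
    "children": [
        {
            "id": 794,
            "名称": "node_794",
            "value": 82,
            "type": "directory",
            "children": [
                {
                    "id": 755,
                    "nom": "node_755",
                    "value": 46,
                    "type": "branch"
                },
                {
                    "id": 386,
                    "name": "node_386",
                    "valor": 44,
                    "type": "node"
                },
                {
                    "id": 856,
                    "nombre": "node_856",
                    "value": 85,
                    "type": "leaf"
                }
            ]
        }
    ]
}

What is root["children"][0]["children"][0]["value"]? 46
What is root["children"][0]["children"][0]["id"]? 755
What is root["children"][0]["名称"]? "node_794"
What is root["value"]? 9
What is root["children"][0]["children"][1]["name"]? "node_386"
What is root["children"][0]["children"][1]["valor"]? 44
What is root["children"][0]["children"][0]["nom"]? "node_755"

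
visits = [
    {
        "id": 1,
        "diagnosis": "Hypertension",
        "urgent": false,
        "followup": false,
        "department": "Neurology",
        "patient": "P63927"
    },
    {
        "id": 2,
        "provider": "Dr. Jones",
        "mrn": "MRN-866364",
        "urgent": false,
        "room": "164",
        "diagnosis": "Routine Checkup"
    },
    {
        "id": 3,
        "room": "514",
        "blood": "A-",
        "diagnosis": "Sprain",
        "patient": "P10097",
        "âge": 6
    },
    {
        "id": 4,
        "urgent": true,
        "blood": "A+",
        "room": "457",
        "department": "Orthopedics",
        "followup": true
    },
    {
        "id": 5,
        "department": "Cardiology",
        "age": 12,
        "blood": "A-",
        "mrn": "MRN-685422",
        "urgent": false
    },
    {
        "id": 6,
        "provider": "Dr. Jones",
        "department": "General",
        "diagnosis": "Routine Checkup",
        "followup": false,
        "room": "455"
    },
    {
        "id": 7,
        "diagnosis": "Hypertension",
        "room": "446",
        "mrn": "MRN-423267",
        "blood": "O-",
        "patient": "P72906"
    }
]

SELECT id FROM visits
[1, 2, 3, 4, 5, 6, 7]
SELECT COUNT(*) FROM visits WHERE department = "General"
1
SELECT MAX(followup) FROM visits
True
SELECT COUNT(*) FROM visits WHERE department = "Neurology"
1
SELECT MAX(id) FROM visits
7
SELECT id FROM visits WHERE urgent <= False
[1, 2, 5]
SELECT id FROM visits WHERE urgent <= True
[1, 2, 4, 5]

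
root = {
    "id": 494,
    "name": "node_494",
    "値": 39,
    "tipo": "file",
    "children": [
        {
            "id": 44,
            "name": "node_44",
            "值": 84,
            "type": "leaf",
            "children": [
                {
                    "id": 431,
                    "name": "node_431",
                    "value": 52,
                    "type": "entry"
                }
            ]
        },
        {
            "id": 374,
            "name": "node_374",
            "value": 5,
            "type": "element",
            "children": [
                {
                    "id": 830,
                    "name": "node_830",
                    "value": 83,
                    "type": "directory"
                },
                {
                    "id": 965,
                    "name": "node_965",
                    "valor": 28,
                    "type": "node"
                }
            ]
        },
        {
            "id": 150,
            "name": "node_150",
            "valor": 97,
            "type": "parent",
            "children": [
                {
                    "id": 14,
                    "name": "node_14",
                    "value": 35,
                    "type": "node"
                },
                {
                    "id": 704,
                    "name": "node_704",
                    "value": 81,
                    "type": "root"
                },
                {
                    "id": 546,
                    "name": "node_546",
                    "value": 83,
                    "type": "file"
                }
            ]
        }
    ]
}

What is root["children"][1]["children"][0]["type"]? "directory"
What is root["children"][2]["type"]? "parent"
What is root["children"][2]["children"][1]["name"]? "node_704"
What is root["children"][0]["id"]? 44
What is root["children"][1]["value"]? 5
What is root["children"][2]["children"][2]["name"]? "node_546"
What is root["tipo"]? "file"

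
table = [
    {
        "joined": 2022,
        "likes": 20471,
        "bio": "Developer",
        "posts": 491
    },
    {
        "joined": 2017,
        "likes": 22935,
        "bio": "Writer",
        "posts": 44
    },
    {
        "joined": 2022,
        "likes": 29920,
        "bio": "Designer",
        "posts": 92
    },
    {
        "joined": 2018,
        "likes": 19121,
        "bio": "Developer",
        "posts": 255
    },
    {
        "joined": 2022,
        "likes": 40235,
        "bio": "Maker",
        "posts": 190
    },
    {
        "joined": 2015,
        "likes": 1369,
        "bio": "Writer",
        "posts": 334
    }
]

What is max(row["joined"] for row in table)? 2022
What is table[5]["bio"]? "Writer"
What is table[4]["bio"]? "Maker"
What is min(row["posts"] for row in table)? 44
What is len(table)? 6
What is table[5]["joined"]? 2015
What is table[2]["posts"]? 92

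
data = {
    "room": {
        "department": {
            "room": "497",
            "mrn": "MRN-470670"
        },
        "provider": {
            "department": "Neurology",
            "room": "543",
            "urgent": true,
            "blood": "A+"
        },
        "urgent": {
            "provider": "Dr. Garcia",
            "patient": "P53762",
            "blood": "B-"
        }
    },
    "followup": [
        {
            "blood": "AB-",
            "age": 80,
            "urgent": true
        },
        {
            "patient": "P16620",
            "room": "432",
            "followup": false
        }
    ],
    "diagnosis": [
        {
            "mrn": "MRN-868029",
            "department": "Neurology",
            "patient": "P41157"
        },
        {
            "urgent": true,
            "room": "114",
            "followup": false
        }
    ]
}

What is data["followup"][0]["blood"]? "AB-"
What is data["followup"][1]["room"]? "432"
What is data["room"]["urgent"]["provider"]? "Dr. Garcia"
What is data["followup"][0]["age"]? 80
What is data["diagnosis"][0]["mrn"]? "MRN-868029"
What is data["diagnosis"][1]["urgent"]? True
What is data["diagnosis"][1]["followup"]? False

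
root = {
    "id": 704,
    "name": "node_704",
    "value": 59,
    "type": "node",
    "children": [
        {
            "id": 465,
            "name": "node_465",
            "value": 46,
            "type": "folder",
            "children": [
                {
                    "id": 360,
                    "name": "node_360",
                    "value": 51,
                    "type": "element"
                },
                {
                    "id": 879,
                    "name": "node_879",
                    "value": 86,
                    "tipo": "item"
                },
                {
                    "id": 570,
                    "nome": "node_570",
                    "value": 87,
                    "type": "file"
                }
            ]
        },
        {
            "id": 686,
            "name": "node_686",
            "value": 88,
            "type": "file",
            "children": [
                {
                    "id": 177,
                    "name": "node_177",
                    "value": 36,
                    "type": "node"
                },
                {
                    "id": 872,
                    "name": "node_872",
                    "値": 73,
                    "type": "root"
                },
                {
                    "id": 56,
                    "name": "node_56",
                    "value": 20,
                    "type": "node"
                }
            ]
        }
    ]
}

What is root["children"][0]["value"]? 46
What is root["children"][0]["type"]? "folder"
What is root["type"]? "node"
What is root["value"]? 59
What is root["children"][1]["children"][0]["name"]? "node_177"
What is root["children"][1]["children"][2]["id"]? 56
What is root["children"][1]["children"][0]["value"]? 36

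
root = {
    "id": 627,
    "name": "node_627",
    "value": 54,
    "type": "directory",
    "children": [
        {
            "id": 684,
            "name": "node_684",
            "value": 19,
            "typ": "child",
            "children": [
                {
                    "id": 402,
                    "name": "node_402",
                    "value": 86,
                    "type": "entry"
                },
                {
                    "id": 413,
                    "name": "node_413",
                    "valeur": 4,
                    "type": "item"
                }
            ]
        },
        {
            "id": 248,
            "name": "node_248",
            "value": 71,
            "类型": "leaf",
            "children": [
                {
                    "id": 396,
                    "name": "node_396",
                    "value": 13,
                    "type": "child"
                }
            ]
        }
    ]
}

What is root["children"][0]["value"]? 19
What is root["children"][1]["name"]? "node_248"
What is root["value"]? 54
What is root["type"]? "directory"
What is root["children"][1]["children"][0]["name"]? "node_396"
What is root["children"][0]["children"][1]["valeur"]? 4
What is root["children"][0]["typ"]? "child"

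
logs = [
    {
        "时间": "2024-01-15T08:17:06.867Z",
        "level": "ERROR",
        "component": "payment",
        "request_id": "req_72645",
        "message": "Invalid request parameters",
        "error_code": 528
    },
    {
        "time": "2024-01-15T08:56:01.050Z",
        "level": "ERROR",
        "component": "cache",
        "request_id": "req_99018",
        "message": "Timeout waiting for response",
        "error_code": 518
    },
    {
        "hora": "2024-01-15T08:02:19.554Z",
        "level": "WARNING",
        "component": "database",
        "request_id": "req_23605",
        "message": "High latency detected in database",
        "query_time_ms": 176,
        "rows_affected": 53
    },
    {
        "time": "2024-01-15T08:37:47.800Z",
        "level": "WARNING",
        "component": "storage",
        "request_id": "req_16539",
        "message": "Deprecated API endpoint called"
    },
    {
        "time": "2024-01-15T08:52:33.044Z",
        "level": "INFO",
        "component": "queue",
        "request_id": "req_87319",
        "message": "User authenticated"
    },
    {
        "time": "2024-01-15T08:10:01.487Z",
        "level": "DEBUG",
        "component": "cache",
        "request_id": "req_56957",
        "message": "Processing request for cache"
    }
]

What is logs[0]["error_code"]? 528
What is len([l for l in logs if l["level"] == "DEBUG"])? 1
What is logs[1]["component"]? "cache"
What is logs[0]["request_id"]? "req_72645"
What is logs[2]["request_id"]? "req_23605"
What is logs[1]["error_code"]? 518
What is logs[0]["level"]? "ERROR"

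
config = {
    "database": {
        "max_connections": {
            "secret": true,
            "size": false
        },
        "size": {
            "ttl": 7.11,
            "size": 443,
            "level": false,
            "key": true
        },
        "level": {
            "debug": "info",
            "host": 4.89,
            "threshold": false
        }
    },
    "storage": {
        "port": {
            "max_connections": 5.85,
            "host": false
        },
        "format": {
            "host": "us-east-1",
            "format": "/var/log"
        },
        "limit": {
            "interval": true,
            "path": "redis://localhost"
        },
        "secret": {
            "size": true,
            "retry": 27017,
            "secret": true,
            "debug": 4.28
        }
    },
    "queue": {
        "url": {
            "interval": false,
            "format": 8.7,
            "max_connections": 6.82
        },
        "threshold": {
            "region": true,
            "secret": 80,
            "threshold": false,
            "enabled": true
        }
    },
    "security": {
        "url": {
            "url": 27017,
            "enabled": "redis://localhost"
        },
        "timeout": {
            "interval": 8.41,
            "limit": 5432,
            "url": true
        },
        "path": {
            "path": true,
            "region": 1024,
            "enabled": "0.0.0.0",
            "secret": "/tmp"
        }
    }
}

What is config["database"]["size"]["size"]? 443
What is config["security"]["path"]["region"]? 1024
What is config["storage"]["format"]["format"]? "/var/log"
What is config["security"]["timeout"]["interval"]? 8.41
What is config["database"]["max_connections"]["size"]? False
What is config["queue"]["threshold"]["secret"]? 80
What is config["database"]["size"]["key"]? True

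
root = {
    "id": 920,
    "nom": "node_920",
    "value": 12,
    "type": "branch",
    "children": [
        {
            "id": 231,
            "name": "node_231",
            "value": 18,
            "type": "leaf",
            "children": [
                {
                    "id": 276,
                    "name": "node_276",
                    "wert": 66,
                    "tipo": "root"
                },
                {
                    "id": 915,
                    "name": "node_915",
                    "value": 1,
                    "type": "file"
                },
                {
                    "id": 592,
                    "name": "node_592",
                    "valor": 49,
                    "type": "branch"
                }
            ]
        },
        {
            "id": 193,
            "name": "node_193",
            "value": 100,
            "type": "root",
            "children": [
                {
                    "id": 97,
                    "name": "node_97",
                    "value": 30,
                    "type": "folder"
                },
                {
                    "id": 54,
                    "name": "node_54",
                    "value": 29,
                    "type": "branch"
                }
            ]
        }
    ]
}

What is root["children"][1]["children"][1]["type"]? "branch"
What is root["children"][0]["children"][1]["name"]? "node_915"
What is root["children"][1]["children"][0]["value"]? 30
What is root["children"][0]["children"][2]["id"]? 592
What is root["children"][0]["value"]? 18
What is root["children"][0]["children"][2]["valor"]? 49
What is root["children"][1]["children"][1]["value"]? 29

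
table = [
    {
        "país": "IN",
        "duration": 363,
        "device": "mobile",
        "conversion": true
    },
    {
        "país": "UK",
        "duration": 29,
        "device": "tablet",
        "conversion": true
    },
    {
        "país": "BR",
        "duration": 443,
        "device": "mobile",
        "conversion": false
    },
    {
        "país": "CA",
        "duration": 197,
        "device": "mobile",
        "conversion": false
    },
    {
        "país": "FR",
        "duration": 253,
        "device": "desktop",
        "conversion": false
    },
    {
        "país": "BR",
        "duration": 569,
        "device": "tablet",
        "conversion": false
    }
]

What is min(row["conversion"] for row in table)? False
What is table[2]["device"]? "mobile"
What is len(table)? 6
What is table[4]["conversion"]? False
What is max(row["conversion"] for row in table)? True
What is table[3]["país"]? "CA"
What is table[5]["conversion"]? False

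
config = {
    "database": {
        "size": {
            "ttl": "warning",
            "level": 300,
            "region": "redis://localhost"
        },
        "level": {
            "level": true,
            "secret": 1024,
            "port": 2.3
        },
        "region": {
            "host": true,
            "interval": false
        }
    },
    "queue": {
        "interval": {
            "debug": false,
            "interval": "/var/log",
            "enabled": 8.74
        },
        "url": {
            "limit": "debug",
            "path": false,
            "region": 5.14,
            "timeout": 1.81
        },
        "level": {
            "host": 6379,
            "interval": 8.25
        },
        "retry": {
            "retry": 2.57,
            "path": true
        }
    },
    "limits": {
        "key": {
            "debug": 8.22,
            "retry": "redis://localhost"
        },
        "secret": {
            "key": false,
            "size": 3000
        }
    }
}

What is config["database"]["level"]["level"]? True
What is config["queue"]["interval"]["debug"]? False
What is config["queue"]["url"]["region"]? 5.14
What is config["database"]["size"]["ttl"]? "warning"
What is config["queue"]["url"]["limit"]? "debug"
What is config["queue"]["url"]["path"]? False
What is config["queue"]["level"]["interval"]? 8.25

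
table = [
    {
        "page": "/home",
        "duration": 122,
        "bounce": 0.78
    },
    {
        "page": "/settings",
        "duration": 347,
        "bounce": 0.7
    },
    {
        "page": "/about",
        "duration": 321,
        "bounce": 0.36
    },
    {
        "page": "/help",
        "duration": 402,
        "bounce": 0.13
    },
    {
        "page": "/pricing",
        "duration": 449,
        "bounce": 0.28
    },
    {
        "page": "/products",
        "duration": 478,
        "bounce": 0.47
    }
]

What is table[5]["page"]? "/products"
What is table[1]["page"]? "/settings"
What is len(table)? 6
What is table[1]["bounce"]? 0.7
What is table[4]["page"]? "/pricing"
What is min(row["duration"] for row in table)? 122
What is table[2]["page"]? "/about"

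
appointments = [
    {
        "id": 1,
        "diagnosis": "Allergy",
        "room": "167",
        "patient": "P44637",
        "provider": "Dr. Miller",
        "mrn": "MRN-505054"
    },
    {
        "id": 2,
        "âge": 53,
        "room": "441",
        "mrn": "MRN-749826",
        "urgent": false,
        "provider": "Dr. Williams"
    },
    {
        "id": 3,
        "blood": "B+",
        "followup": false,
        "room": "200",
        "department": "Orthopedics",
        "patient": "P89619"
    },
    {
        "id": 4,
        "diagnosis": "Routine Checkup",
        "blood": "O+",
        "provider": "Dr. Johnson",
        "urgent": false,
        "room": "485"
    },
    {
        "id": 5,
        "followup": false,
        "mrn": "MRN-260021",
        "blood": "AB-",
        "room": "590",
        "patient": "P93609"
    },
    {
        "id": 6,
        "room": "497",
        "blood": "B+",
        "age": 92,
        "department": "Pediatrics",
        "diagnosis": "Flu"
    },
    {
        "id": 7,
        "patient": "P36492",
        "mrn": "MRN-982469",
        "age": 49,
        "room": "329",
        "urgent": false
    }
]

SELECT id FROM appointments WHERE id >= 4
[4, 5, 6, 7]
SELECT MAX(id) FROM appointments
7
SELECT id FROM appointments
[1, 2, 3, 4, 5, 6, 7]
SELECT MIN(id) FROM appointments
1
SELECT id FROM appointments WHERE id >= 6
[6, 7]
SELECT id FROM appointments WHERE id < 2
[1]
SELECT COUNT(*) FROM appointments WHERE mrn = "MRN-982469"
1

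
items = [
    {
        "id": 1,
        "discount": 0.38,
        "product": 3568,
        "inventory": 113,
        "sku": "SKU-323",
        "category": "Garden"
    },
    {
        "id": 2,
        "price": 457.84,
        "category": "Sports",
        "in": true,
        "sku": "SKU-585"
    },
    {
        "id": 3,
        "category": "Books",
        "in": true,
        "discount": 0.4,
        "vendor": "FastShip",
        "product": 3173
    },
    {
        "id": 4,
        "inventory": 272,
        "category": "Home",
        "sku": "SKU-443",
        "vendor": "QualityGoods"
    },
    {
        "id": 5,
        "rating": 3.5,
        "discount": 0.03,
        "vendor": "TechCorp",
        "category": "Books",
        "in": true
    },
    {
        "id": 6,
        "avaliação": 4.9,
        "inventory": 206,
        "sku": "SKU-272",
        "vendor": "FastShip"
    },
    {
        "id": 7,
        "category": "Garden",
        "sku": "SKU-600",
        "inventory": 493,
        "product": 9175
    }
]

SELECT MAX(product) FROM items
9175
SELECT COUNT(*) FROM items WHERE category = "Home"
1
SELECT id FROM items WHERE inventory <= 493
[1, 4, 6, 7]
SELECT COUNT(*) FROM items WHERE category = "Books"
2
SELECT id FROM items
[1, 2, 3, 4, 5, 6, 7]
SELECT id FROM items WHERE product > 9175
[]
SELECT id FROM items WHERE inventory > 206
[4, 7]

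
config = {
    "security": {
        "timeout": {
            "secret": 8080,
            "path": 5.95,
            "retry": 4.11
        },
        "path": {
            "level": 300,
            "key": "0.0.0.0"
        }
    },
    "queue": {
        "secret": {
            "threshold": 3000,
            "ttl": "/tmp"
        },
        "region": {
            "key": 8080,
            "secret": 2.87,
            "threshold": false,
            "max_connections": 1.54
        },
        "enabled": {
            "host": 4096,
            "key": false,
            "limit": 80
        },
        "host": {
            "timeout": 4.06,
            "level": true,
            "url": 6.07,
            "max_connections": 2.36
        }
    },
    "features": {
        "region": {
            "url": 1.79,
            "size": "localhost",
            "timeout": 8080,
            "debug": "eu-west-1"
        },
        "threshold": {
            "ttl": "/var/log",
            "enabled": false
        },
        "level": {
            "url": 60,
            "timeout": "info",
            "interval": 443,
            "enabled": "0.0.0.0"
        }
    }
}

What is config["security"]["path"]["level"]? 300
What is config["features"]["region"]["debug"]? "eu-west-1"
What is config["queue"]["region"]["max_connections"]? 1.54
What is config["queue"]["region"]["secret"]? 2.87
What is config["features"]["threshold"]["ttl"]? "/var/log"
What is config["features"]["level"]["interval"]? 443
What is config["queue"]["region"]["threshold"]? False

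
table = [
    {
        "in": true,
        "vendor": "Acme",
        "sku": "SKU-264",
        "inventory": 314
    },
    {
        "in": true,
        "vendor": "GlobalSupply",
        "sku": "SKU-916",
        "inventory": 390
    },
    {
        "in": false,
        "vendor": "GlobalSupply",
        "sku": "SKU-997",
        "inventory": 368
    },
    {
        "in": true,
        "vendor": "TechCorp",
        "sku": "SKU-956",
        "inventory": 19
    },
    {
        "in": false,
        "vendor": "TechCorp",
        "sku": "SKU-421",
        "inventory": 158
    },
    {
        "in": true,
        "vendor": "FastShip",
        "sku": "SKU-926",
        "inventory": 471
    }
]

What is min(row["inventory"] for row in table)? 19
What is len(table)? 6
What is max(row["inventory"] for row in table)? 471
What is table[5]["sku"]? "SKU-926"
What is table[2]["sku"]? "SKU-997"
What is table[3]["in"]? True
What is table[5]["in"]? True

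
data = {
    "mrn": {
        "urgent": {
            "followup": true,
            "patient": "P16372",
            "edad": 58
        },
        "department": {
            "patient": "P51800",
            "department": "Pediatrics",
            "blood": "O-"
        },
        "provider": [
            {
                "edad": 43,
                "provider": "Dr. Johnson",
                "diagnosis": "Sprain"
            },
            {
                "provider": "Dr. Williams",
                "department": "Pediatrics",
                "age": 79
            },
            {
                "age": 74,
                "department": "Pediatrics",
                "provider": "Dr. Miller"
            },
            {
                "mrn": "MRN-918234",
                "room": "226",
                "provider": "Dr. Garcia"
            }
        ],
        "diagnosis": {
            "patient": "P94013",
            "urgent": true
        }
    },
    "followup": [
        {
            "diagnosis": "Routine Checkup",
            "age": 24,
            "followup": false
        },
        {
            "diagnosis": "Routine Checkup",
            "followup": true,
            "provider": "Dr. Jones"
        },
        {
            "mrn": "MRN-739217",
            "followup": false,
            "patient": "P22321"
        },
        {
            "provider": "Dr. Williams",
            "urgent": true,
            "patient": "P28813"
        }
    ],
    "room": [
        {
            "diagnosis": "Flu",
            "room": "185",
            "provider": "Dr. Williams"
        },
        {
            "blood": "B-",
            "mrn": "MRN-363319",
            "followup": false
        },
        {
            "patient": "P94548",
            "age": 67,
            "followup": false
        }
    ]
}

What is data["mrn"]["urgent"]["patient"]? "P16372"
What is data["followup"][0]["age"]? 24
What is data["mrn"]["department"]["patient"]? "P51800"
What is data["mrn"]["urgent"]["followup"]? True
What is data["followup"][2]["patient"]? "P22321"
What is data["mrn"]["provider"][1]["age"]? 79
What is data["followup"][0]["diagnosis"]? "Routine Checkup"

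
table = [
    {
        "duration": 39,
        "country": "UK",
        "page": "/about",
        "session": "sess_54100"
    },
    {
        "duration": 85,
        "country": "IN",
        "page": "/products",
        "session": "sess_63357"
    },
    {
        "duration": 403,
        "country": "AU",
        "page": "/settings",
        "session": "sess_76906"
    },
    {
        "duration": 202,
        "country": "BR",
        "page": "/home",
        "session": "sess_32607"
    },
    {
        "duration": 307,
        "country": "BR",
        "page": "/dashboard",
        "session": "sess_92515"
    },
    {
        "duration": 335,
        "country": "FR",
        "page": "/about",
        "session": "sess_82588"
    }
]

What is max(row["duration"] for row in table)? 403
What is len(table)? 6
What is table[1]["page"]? "/products"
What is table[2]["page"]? "/settings"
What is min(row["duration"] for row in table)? 39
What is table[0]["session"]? "sess_54100"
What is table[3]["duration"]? 202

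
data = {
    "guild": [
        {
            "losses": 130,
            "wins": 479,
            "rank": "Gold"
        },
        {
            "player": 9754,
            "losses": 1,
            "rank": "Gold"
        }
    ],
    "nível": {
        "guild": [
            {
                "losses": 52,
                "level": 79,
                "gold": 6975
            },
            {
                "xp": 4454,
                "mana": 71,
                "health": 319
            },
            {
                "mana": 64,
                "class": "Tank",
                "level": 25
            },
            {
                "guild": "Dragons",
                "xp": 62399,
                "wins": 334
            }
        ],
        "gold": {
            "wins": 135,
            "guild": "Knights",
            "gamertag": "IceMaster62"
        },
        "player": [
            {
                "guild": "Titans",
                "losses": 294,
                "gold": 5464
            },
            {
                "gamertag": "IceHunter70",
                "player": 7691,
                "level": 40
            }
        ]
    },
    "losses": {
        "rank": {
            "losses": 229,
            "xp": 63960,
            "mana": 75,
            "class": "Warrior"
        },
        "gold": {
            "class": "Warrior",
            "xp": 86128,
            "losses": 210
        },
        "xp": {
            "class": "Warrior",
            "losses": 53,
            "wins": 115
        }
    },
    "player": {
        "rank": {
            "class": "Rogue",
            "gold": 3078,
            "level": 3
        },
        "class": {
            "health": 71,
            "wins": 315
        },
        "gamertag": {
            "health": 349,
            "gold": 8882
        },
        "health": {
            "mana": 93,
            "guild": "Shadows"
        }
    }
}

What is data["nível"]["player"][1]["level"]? 40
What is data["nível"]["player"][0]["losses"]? 294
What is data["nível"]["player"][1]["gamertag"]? "IceHunter70"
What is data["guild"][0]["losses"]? 130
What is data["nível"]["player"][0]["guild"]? "Titans"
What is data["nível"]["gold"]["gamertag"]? "IceMaster62"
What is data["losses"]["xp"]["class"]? "Warrior"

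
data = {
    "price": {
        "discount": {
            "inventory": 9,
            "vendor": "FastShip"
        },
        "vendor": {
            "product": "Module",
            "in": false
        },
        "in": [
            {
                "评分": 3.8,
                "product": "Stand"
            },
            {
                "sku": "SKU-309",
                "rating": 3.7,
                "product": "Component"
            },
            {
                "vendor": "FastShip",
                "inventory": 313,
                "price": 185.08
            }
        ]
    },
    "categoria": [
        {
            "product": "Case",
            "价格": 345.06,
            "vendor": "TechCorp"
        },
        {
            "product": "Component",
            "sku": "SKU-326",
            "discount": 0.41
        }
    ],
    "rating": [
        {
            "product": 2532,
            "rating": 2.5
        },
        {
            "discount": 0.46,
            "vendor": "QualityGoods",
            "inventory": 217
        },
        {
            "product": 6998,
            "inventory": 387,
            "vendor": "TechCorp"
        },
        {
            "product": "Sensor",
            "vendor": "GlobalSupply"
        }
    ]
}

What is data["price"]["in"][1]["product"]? "Component"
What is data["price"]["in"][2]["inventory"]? 313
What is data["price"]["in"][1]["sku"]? "SKU-309"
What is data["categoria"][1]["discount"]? 0.41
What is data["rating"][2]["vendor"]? "TechCorp"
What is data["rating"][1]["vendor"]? "QualityGoods"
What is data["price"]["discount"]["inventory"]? 9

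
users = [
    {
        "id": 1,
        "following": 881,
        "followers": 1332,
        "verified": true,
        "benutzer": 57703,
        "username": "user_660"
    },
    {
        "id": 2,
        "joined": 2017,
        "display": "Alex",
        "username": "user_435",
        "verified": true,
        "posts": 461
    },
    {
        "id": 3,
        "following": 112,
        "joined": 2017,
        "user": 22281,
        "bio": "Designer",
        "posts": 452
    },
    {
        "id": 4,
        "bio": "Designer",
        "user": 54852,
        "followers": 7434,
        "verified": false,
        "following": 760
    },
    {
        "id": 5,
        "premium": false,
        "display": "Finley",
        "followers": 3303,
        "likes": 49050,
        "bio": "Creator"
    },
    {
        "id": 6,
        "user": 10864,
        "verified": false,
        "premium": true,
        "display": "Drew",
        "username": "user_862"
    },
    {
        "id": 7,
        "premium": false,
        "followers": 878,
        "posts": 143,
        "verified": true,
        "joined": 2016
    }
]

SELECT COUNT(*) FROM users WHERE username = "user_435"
1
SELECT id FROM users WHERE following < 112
[]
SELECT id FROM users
[1, 2, 3, 4, 5, 6, 7]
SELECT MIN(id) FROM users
1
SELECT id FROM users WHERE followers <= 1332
[1, 7]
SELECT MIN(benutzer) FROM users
57703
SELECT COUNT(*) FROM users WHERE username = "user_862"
1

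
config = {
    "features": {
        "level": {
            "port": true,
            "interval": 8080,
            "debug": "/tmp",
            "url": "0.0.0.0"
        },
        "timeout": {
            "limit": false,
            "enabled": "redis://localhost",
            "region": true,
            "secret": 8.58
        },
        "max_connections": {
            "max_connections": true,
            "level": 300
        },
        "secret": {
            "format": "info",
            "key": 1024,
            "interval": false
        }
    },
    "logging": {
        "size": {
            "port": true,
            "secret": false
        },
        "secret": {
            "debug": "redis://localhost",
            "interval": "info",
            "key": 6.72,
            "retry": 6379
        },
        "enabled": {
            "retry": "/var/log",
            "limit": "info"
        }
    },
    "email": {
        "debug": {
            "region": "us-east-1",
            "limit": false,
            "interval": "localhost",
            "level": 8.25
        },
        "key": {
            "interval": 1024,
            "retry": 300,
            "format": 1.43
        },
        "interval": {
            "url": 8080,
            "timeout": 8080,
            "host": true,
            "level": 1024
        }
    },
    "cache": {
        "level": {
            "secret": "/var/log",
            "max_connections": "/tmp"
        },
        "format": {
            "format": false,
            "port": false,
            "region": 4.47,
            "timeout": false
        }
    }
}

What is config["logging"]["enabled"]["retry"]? "/var/log"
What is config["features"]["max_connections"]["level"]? 300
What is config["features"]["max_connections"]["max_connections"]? True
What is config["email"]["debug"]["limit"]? False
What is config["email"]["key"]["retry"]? 300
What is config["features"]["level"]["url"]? "0.0.0.0"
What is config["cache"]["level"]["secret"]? "/var/log"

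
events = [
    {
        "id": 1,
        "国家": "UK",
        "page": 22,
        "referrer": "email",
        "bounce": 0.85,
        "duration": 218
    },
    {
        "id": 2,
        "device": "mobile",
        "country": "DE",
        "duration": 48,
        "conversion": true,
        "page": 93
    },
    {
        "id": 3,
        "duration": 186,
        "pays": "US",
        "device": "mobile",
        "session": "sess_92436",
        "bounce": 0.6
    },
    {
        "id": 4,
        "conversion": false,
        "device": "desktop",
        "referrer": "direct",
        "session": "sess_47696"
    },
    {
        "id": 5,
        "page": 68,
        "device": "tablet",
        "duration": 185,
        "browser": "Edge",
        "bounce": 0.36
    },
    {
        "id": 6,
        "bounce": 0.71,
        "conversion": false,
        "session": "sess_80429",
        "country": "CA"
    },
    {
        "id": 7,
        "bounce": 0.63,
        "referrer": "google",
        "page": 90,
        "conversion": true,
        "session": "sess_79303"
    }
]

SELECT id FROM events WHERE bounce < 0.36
[]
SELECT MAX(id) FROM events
7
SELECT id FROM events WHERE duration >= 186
[1, 3]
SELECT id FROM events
[1, 2, 3, 4, 5, 6, 7]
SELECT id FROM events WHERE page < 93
[1, 5, 7]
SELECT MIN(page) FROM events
22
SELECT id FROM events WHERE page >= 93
[2]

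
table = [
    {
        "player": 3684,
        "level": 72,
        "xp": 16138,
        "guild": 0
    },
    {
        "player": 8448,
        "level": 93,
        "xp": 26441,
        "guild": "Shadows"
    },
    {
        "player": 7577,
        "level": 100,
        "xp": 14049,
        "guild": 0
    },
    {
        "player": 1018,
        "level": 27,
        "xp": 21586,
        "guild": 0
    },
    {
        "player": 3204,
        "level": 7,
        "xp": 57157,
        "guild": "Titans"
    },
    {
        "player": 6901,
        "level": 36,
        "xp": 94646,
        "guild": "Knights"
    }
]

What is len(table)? 6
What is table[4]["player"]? 3204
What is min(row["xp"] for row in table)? 14049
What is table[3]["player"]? 1018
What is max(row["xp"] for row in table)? 94646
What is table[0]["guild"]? 0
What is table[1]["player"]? 8448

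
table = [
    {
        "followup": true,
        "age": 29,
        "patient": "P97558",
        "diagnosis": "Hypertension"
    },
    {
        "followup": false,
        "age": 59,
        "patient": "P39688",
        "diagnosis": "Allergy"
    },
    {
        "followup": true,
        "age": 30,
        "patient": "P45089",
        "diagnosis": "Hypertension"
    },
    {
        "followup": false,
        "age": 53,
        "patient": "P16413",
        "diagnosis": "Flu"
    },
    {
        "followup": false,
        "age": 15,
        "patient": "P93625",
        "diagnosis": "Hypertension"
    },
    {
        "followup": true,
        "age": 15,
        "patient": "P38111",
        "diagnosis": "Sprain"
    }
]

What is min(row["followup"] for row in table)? False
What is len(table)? 6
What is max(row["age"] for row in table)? 59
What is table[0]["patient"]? "P97558"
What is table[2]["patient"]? "P45089"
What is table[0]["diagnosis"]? "Hypertension"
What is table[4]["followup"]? False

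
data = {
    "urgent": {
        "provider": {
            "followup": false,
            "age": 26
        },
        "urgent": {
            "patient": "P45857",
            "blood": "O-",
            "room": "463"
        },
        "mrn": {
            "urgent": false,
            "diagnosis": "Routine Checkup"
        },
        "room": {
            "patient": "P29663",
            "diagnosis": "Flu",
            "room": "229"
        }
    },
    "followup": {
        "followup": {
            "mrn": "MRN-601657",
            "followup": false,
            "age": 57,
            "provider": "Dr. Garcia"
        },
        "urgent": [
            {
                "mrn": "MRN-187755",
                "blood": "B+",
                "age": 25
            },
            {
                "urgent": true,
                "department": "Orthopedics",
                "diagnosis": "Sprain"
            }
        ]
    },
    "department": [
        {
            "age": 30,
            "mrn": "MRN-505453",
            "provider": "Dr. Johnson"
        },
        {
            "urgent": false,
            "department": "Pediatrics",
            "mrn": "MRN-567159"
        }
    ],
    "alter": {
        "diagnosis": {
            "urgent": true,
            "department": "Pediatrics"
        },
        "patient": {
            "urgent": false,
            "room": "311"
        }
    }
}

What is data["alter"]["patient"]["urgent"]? False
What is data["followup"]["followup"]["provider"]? "Dr. Garcia"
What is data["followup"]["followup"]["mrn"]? "MRN-601657"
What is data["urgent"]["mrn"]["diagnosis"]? "Routine Checkup"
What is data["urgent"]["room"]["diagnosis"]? "Flu"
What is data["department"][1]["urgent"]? False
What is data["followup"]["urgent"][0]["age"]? 25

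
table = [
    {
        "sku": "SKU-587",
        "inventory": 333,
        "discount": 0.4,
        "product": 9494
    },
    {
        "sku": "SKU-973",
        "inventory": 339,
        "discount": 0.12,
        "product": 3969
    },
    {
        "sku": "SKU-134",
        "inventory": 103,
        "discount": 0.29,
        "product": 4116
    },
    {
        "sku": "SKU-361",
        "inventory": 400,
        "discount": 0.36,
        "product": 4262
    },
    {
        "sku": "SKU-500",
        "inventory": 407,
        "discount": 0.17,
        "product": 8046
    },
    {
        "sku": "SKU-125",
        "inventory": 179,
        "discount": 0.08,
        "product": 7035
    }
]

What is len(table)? 6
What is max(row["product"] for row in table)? 9494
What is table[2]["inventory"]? 103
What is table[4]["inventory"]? 407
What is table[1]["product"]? 3969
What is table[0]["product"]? 9494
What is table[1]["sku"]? "SKU-973"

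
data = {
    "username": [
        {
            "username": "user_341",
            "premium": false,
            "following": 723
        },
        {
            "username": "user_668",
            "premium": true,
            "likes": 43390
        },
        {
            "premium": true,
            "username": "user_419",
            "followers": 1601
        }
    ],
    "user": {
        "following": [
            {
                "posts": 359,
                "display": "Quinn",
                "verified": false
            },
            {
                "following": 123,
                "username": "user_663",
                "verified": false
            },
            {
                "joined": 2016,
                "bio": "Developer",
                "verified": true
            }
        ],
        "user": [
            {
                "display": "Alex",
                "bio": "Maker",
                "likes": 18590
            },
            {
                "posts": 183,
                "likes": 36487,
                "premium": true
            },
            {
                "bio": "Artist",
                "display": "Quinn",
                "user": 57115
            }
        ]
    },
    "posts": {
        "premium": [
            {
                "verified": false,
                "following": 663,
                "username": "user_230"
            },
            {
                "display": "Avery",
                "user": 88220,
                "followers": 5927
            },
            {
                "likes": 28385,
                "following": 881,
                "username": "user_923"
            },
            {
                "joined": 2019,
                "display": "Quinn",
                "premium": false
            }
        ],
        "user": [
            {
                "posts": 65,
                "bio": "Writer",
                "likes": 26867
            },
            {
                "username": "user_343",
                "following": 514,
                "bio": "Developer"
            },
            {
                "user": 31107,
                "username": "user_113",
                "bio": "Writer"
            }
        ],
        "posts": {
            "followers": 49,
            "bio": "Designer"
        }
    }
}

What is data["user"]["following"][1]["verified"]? False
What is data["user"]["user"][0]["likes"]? 18590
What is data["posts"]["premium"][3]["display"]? "Quinn"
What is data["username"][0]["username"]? "user_341"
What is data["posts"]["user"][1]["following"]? 514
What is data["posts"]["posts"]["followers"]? 49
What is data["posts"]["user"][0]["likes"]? 26867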